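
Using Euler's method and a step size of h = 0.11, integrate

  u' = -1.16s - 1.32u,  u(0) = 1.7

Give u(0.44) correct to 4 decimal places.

Euler: u_{n+1} = u_n + h·f(s_n, u_n).
s=0.000000, u=1.700000: f=-2.244000 → u ← 1.700000 + 0.11·(-2.244000) = 1.453160
s=0.110000, u=1.453160: f=-2.045771 → u ← 1.453160 + 0.11·(-2.045771) = 1.228125
s=0.220000, u=1.228125: f=-1.876325 → u ← 1.228125 + 0.11·(-1.876325) = 1.021729
s=0.330000, u=1.021729: f=-1.731483 → u ← 1.021729 + 0.11·(-1.731483) = 0.831266
u(0.44) ≈ 0.8313

0.8313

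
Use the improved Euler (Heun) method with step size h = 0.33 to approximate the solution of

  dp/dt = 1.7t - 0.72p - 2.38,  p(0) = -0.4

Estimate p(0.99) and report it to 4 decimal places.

-1.1907

Heun: k1 = f(t_n, p_n); k2 = f(t_n + h, p_n + h·k1); p_{n+1} = p_n + (h/2)·(k1 + k2).
t=0.000000, p=-0.400000:
  k1 = f(0.000000, -0.400000) = -2.092000
  k2 = f(0.330000, -1.090360) = -1.033941
  p ← -0.400000 + (0.33/2)·(-2.092000 + (-1.033941)) = -0.915780
t=0.330000, p=-0.915780:
  k1 = f(0.330000, -0.915780) = -1.159638
  k2 = f(0.660000, -1.298461) = -0.323108
  p ← -0.915780 + (0.33/2)·(-1.159638 + (-0.323108)) = -1.160433
t=0.660000, p=-1.160433:
  k1 = f(0.660000, -1.160433) = -0.422488
  k2 = f(0.990000, -1.299854) = 0.238895
  p ← -1.160433 + (0.33/2)·(-0.422488 + 0.238895) = -1.190726
p(0.99) ≈ -1.1907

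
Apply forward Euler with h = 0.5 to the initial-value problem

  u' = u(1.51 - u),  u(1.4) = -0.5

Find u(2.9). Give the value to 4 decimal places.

-6.5277

Euler: u_{n+1} = u_n + h·f(x_n, u_n).
x=1.400000, u=-0.500000: f=-1.005000 → u ← -0.500000 + 0.5·(-1.005000) = -1.002500
x=1.900000, u=-1.002500: f=-2.518781 → u ← -1.002500 + 0.5·(-2.518781) = -2.261891
x=2.400000, u=-2.261891: f=-8.531604 → u ← -2.261891 + 0.5·(-8.531604) = -6.527693
u(2.9) ≈ -6.5277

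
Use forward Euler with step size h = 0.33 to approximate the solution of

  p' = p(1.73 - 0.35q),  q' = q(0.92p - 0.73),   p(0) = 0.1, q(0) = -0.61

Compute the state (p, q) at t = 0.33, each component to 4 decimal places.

0.1641, -0.4816

Euler on (p,q): p_{n+1} = p_n + h·p', q_{n+1} = q_n + h·q'.
0.000000: (0.100000, -0.610000); f=(0.194350, 0.389180) → (0.164136, -0.481571)
(p(0.33), q(0.33)) ≈ (0.1641, -0.4816)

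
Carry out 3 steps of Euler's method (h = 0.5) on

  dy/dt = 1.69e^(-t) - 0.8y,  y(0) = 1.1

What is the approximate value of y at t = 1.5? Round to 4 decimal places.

Euler: y_{n+1} = y_n + h·f(t_n, y_n).
t=0.000000, y=1.100000: f=0.810000 → y ← 1.100000 + 0.5·0.810000 = 1.505000
t=0.500000, y=1.505000: f=-0.178963 → y ← 1.505000 + 0.5·(-0.178963) = 1.415518
t=1.000000, y=1.415518: f=-0.510698 → y ← 1.415518 + 0.5·(-0.510698) = 1.160169
y(1.5) ≈ 1.1602

1.1602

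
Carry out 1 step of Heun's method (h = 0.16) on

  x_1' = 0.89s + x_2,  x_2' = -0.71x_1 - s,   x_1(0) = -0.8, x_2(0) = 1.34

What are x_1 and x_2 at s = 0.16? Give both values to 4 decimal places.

-0.5669, 1.4059

Heun on (x_1,x_2): k1 = f(s_n, state_n); k2 = f(s_n + h, state_n + h·k1); state_{n+1} = state_n + (h/2)·(k1 + k2).
0.000000: (-0.800000, 1.340000)
  k1 = (1.340000, 0.568000)
  predictor → (-0.585600, 1.430880)
  k2 = (1.573280, 0.255776)
  → (-0.566938, 1.405902)
(x_1(0.16), x_2(0.16)) ≈ (-0.5669, 1.4059)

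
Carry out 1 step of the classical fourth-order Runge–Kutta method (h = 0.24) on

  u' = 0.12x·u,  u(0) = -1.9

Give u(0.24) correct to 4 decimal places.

-1.9066

RK4: k1 = f(x_n, u_n); k2 = f(x_n + h/2, u_n + (h/2)·k1); k3 = f(x_n + h/2, u_n + (h/2)·k2); k4 = f(x_n + h, u_n + h·k3); u_{n+1} = u_n + (h/6)·(k1 + 2k2 + 2k3 + k4).
x=0.000000, u=-1.900000:
  k1 = f(0.000000, -1.900000) = 0.000000
  k2 = f(0.120000, -1.900000) = -0.027360
  k3 = f(0.120000, -1.903283) = -0.027407
  k4 = f(0.240000, -1.906578) = -0.054909
  u ← -1.900000 + (0.24/6)·(k1 + 2k2 + 2k3 + k4) = -1.906578
u(0.24) ≈ -1.9066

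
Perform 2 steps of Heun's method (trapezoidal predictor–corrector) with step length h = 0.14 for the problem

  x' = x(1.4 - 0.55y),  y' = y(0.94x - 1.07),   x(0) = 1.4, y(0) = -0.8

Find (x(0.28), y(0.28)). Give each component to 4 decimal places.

Heun on (x,y): k1 = f(t_n, state_n); k2 = f(t_n + h, state_n + h·k1); state_{n+1} = state_n + (h/2)·(k1 + k2).
0.000000: (1.400000, -0.800000)
  k1 = (2.576000, -0.196800)
  predictor → (1.760640, -0.827552)
  k2 = (3.266258, -0.484119)
  → (1.808958, -0.847664)
0.140000: (1.808958, -0.847664)
  k1 = (3.375905, -0.534385)
  predictor → (2.281585, -0.922478)
  k2 = (4.351810, -0.991378)
  → (2.349898, -0.954468)
(x(0.28), y(0.28)) ≈ (2.3499, -0.9545)

2.3499, -0.9545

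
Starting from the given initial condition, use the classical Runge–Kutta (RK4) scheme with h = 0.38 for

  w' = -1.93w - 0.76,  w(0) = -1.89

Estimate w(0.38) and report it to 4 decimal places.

-1.1147

RK4: k1 = f(t_n, w_n); k2 = f(t_n + h/2, w_n + (h/2)·k1); k3 = f(t_n + h/2, w_n + (h/2)·k2); k4 = f(t_n + h, w_n + h·k3); w_{n+1} = w_n + (h/6)·(k1 + 2k2 + 2k3 + k4).
t=0.000000, w=-1.890000:
  k1 = f(0.000000, -1.890000) = 2.887700
  k2 = f(0.190000, -1.341337) = 1.828780
  k3 = f(0.190000, -1.542532) = 2.217086
  k4 = f(0.380000, -1.047507) = 1.261689
  w ← -1.890000 + (0.38/6)·(k1 + 2k2 + 2k3 + k4) = -1.114729
w(0.38) ≈ -1.1147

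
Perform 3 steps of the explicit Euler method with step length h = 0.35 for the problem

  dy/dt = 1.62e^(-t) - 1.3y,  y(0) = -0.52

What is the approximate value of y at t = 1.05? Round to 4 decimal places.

Euler: y_{n+1} = y_n + h·f(t_n, y_n).
t=0.000000, y=-0.520000: f=2.296000 → y ← -0.520000 + 0.35·2.296000 = 0.283600
t=0.350000, y=0.283600: f=0.772915 → y ← 0.283600 + 0.35·0.772915 = 0.554120
t=0.700000, y=0.554120: f=0.084112 → y ← 0.554120 + 0.35·0.084112 = 0.583559
y(1.05) ≈ 0.5836

0.5836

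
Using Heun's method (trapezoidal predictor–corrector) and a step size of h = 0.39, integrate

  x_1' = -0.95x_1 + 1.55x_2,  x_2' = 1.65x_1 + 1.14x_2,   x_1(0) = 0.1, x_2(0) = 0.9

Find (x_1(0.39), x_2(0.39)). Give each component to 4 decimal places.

0.6535, 1.6309

Heun on (x_1,x_2): k1 = f(s_n, state_n); k2 = f(s_n + h, state_n + h·k1); state_{n+1} = state_n + (h/2)·(k1 + k2).
0.000000: (0.100000, 0.900000)
  k1 = (1.300000, 1.191000)
  predictor → (0.607000, 1.364490)
  k2 = (1.538309, 2.557069)
  → (0.653470, 1.630873)
(x_1(0.39), x_2(0.39)) ≈ (0.6535, 1.6309)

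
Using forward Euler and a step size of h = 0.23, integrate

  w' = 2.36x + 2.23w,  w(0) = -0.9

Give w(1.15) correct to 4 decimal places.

Euler: w_{n+1} = w_n + h·f(x_n, w_n).
x=0.000000, w=-0.900000: f=-2.007000 → w ← -0.900000 + 0.23·(-2.007000) = -1.361610
x=0.230000, w=-1.361610: f=-2.493590 → w ← -1.361610 + 0.23·(-2.493590) = -1.935136
x=0.460000, w=-1.935136: f=-3.229753 → w ← -1.935136 + 0.23·(-3.229753) = -2.677979
x=0.690000, w=-2.677979: f=-4.343493 → w ← -2.677979 + 0.23·(-4.343493) = -3.676982
x=0.920000, w=-3.676982: f=-6.028470 → w ← -3.676982 + 0.23·(-6.028470) = -5.063530
w(1.15) ≈ -5.0635

-5.0635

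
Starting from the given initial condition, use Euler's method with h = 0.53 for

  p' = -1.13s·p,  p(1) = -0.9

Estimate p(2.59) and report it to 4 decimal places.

0.0071

Euler: p_{n+1} = p_n + h·f(s_n, p_n).
s=1.000000, p=-0.900000: f=1.017000 → p ← -0.900000 + 0.53·1.017000 = -0.360990
s=1.530000, p=-0.360990: f=0.624116 → p ← -0.360990 + 0.53·0.624116 = -0.030209
s=2.060000, p=-0.030209: f=0.070320 → p ← -0.030209 + 0.53·0.070320 = 0.007061
p(2.59) ≈ 0.0071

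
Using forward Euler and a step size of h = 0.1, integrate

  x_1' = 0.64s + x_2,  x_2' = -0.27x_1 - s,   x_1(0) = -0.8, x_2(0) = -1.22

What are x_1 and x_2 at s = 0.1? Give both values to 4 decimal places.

Euler on (x_1,x_2): x_1_{n+1} = x_1_n + h·x_1', x_2_{n+1} = x_2_n + h·x_2'.
0.000000: (-0.800000, -1.220000); f=(-1.220000, 0.216000) → (-0.922000, -1.198400)
(x_1(0.1), x_2(0.1)) ≈ (-0.9220, -1.1984)

-0.9220, -1.1984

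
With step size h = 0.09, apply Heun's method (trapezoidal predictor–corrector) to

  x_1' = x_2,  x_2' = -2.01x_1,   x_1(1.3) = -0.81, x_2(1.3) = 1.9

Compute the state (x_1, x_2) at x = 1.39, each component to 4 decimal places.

Heun on (x_1,x_2): k1 = f(x_n, state_n); k2 = f(x_n + h, state_n + h·k1); state_{n+1} = state_n + (h/2)·(k1 + k2).
1.300000: (-0.810000, 1.900000)
  k1 = (1.900000, 1.628100)
  predictor → (-0.639000, 2.046529)
  k2 = (2.046529, 1.284390)
  → (-0.632406, 2.031062)
(x_1(1.39), x_2(1.39)) ≈ (-0.6324, 2.0311)

-0.6324, 2.0311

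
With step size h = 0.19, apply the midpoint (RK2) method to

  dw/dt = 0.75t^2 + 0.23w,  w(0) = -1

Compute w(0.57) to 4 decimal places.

-1.0938

Midpoint: k1 = f(t_n, w_n); k2 = f(t_n + h/2, w_n + (h/2)·k1); w_{n+1} = w_n + h·k2.
t=0.000000, w=-1.000000:
  k1 = f(0.000000, -1.000000) = -0.230000
  k2 = f(0.095000, -1.021850) = -0.228257
  w ← -1.000000 + 0.19·(-0.228257) = -1.043369
t=0.190000, w=-1.043369:
  k1 = f(0.190000, -1.043369) = -0.212900
  k2 = f(0.285000, -1.063594) = -0.183708
  w ← -1.043369 + 0.19·(-0.183708) = -1.078273
t=0.380000, w=-1.078273:
  k1 = f(0.380000, -1.078273) = -0.139703
  k2 = f(0.475000, -1.091545) = -0.081837
  w ← -1.078273 + 0.19·(-0.081837) = -1.093822
w(0.57) ≈ -1.0938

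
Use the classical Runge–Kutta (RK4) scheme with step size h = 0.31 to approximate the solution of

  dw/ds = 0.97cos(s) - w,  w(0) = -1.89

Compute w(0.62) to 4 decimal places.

RK4: k1 = f(s_n, w_n); k2 = f(s_n + h/2, w_n + (h/2)·k1); k3 = f(s_n + h/2, w_n + (h/2)·k2); k4 = f(s_n + h, w_n + h·k3); w_{n+1} = w_n + (h/6)·(k1 + 2k2 + 2k3 + k4).
s=0.000000, w=-1.890000:
  k1 = f(0.000000, -1.890000) = 2.860000
  k2 = f(0.155000, -1.446700) = 2.405071
  k3 = f(0.155000, -1.517214) = 2.475585
  k4 = f(0.310000, -1.122569) = 2.046332
  w ← -1.890000 + (0.31/6)·(k1 + 2k2 + 2k3 + k4) = -1.132172
s=0.310000, w=-1.132172:
  k1 = f(0.310000, -1.132172) = 2.055935
  k2 = f(0.465000, -0.813502) = 1.680509
  k3 = f(0.465000, -0.871693) = 1.738700
  k4 = f(0.620000, -0.593175) = 1.382637
  w ← -1.132172 + (0.31/6)·(k1 + 2k2 + 2k3 + k4) = -0.601194
w(0.62) ≈ -0.6012

-0.6012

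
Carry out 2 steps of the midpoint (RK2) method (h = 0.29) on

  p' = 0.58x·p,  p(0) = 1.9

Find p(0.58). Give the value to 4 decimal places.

Midpoint: k1 = f(x_n, p_n); k2 = f(x_n + h/2, p_n + (h/2)·k1); p_{n+1} = p_n + h·k2.
x=0.000000, p=1.900000:
  k1 = f(0.000000, 1.900000) = 0.000000
  k2 = f(0.145000, 1.900000) = 0.159790
  p ← 1.900000 + 0.29·0.159790 = 1.946339
x=0.290000, p=1.946339:
  k1 = f(0.290000, 1.946339) = 0.327374
  k2 = f(0.435000, 1.993808) = 0.503038
  p ← 1.946339 + 0.29·0.503038 = 2.092220
p(0.58) ≈ 2.0922

2.0922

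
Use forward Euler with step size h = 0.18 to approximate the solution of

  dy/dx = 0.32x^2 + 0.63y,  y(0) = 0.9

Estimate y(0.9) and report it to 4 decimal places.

1.6003

Euler: y_{n+1} = y_n + h·f(x_n, y_n).
x=0.000000, y=0.900000: f=0.567000 → y ← 0.900000 + 0.18·0.567000 = 1.002060
x=0.180000, y=1.002060: f=0.641666 → y ← 1.002060 + 0.18·0.641666 = 1.117560
x=0.360000, y=1.117560: f=0.745535 → y ← 1.117560 + 0.18·0.745535 = 1.251756
x=0.540000, y=1.251756: f=0.881918 → y ← 1.251756 + 0.18·0.881918 = 1.410501
x=0.720000, y=1.410501: f=1.054504 → y ← 1.410501 + 0.18·1.054504 = 1.600312
y(0.9) ≈ 1.6003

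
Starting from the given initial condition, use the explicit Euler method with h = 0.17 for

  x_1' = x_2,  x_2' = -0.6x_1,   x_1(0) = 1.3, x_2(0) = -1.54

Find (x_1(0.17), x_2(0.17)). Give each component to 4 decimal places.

1.0382, -1.6726

Euler on (x_1,x_2): x_1_{n+1} = x_1_n + h·x_1', x_2_{n+1} = x_2_n + h·x_2'.
0.000000: (1.300000, -1.540000); f=(-1.540000, -0.780000) → (1.038200, -1.672600)
(x_1(0.17), x_2(0.17)) ≈ (1.0382, -1.6726)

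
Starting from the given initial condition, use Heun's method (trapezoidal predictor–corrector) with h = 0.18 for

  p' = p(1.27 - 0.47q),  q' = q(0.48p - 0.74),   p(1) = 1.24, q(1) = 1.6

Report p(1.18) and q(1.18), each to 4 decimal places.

1.3634, 1.5666

Heun on (p,q): k1 = f(x_n, state_n); k2 = f(x_n + h, state_n + h·k1); state_{n+1} = state_n + (h/2)·(k1 + k2).
1.000000: (1.240000, 1.600000)
  k1 = (0.642320, -0.231680)
  predictor → (1.355618, 1.558298)
  k2 = (0.728780, -0.139162)
  → (1.363399, 1.566624)
(p(1.18), q(1.18)) ≈ (1.3634, 1.5666)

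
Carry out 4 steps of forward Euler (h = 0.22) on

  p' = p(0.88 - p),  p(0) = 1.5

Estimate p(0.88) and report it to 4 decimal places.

1.0468

Euler: p_{n+1} = p_n + h·f(x_n, p_n).
x=0.000000, p=1.500000: f=-0.930000 → p ← 1.500000 + 0.22·(-0.930000) = 1.295400
x=0.220000, p=1.295400: f=-0.538109 → p ← 1.295400 + 0.22·(-0.538109) = 1.177016
x=0.440000, p=1.177016: f=-0.349593 → p ← 1.177016 + 0.22·(-0.349593) = 1.100106
x=0.660000, p=1.100106: f=-0.242139 → p ← 1.100106 + 0.22·(-0.242139) = 1.046835
p(0.88) ≈ 1.0468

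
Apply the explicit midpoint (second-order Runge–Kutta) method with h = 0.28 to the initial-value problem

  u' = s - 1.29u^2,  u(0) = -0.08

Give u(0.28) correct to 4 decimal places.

Midpoint: k1 = f(s_n, u_n); k2 = f(s_n + h/2, u_n + (h/2)·k1); u_{n+1} = u_n + h·k2.
s=0.000000, u=-0.080000:
  k1 = f(0.000000, -0.080000) = -0.008256
  k2 = f(0.140000, -0.081156) = 0.131504
  u ← -0.080000 + 0.28·0.131504 = -0.043179
u(0.28) ≈ -0.0432

-0.0432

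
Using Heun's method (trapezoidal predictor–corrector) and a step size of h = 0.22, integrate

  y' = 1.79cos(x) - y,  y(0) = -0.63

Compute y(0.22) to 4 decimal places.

-0.1609

Heun: k1 = f(x_n, y_n); k2 = f(x_n + h, y_n + h·k1); y_{n+1} = y_n + (h/2)·(k1 + k2).
x=0.000000, y=-0.630000:
  k1 = f(0.000000, -0.630000) = 2.420000
  k2 = f(0.220000, -0.097600) = 1.844456
  y ← -0.630000 + (0.22/2)·(2.420000 + 1.844456) = -0.160910
y(0.22) ≈ -0.1609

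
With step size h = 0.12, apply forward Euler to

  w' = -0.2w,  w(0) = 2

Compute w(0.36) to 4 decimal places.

1.8594

Euler: w_{n+1} = w_n + h·f(x_n, w_n).
x=0.000000, w=2.000000: f=-0.400000 → w ← 2.000000 + 0.12·(-0.400000) = 1.952000
x=0.120000, w=1.952000: f=-0.390400 → w ← 1.952000 + 0.12·(-0.390400) = 1.905152
x=0.240000, w=1.905152: f=-0.381030 → w ← 1.905152 + 0.12·(-0.381030) = 1.859428
w(0.36) ≈ 1.8594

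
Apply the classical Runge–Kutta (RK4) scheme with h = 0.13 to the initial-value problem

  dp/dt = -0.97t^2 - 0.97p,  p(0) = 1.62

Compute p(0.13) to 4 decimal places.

RK4: k1 = f(t_n, p_n); k2 = f(t_n + h/2, p_n + (h/2)·k1); k3 = f(t_n + h/2, p_n + (h/2)·k2); k4 = f(t_n + h, p_n + h·k3); p_{n+1} = p_n + (h/6)·(k1 + 2k2 + 2k3 + k4).
t=0.000000, p=1.620000:
  k1 = f(0.000000, 1.620000) = -1.571400
  k2 = f(0.065000, 1.517859) = -1.476421
  k3 = f(0.065000, 1.524033) = -1.482410
  k4 = f(0.130000, 1.427287) = -1.400861
  p ← 1.620000 + (0.13/6)·(k1 + 2k2 + 2k3 + k4) = 1.427385
p(0.13) ≈ 1.4274

1.4274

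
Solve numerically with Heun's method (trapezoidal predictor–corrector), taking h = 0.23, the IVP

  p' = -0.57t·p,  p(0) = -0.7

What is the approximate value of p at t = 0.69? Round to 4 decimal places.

Heun: k1 = f(t_n, p_n); k2 = f(t_n + h, p_n + h·k1); p_{n+1} = p_n + (h/2)·(k1 + k2).
t=0.000000, p=-0.700000:
  k1 = f(0.000000, -0.700000) = 0.000000
  k2 = f(0.230000, -0.700000) = 0.091770
  p ← -0.700000 + (0.23/2)·(0.000000 + 0.091770) = -0.689446
t=0.230000, p=-0.689446:
  k1 = f(0.230000, -0.689446) = 0.090386
  k2 = f(0.460000, -0.668658) = 0.175322
  p ← -0.689446 + (0.23/2)·(0.090386 + 0.175322) = -0.658890
t=0.460000, p=-0.658890:
  k1 = f(0.460000, -0.658890) = 0.172761
  k2 = f(0.690000, -0.619155) = 0.243514
  p ← -0.658890 + (0.23/2)·(0.172761 + 0.243514) = -0.611018
p(0.69) ≈ -0.6110

-0.6110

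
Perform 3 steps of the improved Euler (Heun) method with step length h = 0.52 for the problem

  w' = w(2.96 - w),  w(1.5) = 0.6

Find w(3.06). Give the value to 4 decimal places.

Heun: k1 = f(x_n, w_n); k2 = f(x_n + h, w_n + h·k1); w_{n+1} = w_n + (h/2)·(k1 + k2).
x=1.500000, w=0.600000:
  k1 = f(1.500000, 0.600000) = 1.416000
  k2 = f(2.020000, 1.336320) = 2.169756
  w ← 0.600000 + (0.52/2)·(1.416000 + 2.169756) = 1.532297
x=2.020000, w=1.532297:
  k1 = f(2.020000, 1.532297) = 2.187665
  k2 = f(2.540000, 2.669882) = 0.774580
  w ← 1.532297 + (0.52/2)·(2.187665 + 0.774580) = 2.302480
x=2.540000, w=2.302480:
  k1 = f(2.540000, 2.302480) = 1.513926
  k2 = f(3.060000, 3.089722) = -0.400805
  w ← 2.302480 + (0.52/2)·(1.513926 + (-0.400805)) = 2.591892
w(3.06) ≈ 2.5919

2.5919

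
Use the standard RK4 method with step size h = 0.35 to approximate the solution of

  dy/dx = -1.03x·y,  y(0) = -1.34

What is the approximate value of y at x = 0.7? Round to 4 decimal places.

RK4: k1 = f(x_n, y_n); k2 = f(x_n + h/2, y_n + (h/2)·k1); k3 = f(x_n + h/2, y_n + (h/2)·k2); k4 = f(x_n + h, y_n + h·k3); y_{n+1} = y_n + (h/6)·(k1 + 2k2 + 2k3 + k4).
x=0.000000, y=-1.340000:
  k1 = f(0.000000, -1.340000) = 0.000000
  k2 = f(0.175000, -1.340000) = 0.241535
  k3 = f(0.175000, -1.297731) = 0.233916
  k4 = f(0.350000, -1.258129) = 0.453556
  y ← -1.340000 + (0.35/6)·(k1 + 2k2 + 2k3 + k4) = -1.258073
x=0.350000, y=-1.258073:
  k1 = f(0.350000, -1.258073) = 0.453535
  k2 = f(0.525000, -1.178705) = 0.637385
  k3 = f(0.525000, -1.146531) = 0.619987
  k4 = f(0.700000, -1.041078) = 0.750617
  y ← -1.258073 + (0.35/6)·(k1 + 2k2 + 2k3 + k4) = -1.041138
y(0.7) ≈ -1.0411

-1.0411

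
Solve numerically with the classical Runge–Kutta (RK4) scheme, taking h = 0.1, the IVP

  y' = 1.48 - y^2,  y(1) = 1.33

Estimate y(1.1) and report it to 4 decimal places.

1.3046

RK4: k1 = f(s_n, y_n); k2 = f(s_n + h/2, y_n + (h/2)·k1); k3 = f(s_n + h/2, y_n + (h/2)·k2); k4 = f(s_n + h, y_n + h·k3); y_{n+1} = y_n + (h/6)·(k1 + 2k2 + 2k3 + k4).
s=1.000000, y=1.330000:
  k1 = f(1.000000, 1.330000) = -0.288900
  k2 = f(1.050000, 1.315555) = -0.250685
  k3 = f(1.050000, 1.317466) = -0.255716
  k4 = f(1.100000, 1.304428) = -0.221533
  y ← 1.330000 + (0.1/6)·(k1 + 2k2 + 2k3 + k4) = 1.304613
y(1.1) ≈ 1.3046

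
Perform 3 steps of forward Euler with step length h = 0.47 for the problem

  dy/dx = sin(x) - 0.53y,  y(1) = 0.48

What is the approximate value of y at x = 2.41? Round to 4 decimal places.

1.2157

Euler: y_{n+1} = y_n + h·f(x_n, y_n).
x=1.000000, y=0.480000: f=0.587071 → y ← 0.480000 + 0.47·0.587071 = 0.755923
x=1.470000, y=0.755923: f=0.594285 → y ← 0.755923 + 0.47·0.594285 = 1.035237
x=1.940000, y=1.035237: f=0.383939 → y ← 1.035237 + 0.47·0.383939 = 1.215689
y(2.41) ≈ 1.2157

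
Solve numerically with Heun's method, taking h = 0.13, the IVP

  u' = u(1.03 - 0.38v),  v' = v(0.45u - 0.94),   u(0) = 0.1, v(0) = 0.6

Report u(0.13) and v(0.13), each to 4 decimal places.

0.1112, 0.5344

Heun on (u,v): k1 = f(t_n, state_n); k2 = f(t_n + h, state_n + h·k1); state_{n+1} = state_n + (h/2)·(k1 + k2).
0.000000: (0.100000, 0.600000)
  k1 = (0.080200, -0.537000)
  predictor → (0.110426, 0.530190)
  k2 = (0.091491, -0.472033)
  → (0.111160, 0.534413)
(u(0.13), v(0.13)) ≈ (0.1112, 0.5344)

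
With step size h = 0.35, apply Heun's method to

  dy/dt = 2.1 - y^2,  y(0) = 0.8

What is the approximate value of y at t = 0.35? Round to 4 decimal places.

1.1222

Heun: k1 = f(t_n, y_n); k2 = f(t_n + h, y_n + h·k1); y_{n+1} = y_n + (h/2)·(k1 + k2).
t=0.000000, y=0.800000:
  k1 = f(0.000000, 0.800000) = 1.460000
  k2 = f(0.350000, 1.311000) = 0.381279
  y ← 0.800000 + (0.35/2)·(1.460000 + 0.381279) = 1.122224
y(0.35) ≈ 1.1222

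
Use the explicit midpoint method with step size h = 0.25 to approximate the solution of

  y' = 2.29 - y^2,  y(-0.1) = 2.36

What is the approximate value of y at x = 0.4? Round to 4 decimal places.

1.7648

Midpoint: k1 = f(x_n, y_n); k2 = f(x_n + h/2, y_n + (h/2)·k1); y_{n+1} = y_n + h·k2.
x=-0.100000, y=2.360000:
  k1 = f(-0.100000, 2.360000) = -3.279600
  k2 = f(0.025000, 1.950050) = -1.512695
  y ← 2.360000 + 0.25·(-1.512695) = 1.981826
x=0.150000, y=1.981826:
  k1 = f(0.150000, 1.981826) = -1.637635
  k2 = f(0.275000, 1.777122) = -0.868162
  y ← 1.981826 + 0.25·(-0.868162) = 1.764786
y(0.4) ≈ 1.7648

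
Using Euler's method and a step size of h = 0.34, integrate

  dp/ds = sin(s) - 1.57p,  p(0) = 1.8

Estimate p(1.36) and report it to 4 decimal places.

0.4991

Euler: p_{n+1} = p_n + h·f(s_n, p_n).
s=0.000000, p=1.800000: f=-2.826000 → p ← 1.800000 + 0.34·(-2.826000) = 0.839160
s=0.340000, p=0.839160: f=-0.983994 → p ← 0.839160 + 0.34·(-0.983994) = 0.504602
s=0.680000, p=0.504602: f=-0.163432 → p ← 0.504602 + 0.34·(-0.163432) = 0.449035
s=1.020000, p=0.449035: f=0.147123 → p ← 0.449035 + 0.34·0.147123 = 0.499057
p(1.36) ≈ 0.4991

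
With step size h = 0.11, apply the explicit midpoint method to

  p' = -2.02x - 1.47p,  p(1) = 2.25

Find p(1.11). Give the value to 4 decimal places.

1.6991

Midpoint: k1 = f(x_n, p_n); k2 = f(x_n + h/2, p_n + (h/2)·k1); p_{n+1} = p_n + h·k2.
x=1.000000, p=2.250000:
  k1 = f(1.000000, 2.250000) = -5.327500
  k2 = f(1.055000, 1.956987) = -5.007872
  p ← 2.250000 + 0.11·(-5.007872) = 1.699134
p(1.11) ≈ 1.6991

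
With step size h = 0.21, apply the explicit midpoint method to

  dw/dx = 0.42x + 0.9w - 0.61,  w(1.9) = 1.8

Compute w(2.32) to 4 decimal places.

Midpoint: k1 = f(x_n, w_n); k2 = f(x_n + h/2, w_n + (h/2)·k1); w_{n+1} = w_n + h·k2.
x=1.900000, w=1.800000:
  k1 = f(1.900000, 1.800000) = 1.808000
  k2 = f(2.005000, 1.989840) = 2.022956
  w ← 1.800000 + 0.21·2.022956 = 2.224821
x=2.110000, w=2.224821:
  k1 = f(2.110000, 2.224821) = 2.278539
  k2 = f(2.215000, 2.464067) = 2.537961
  w ← 2.224821 + 0.21·2.537961 = 2.757792
w(2.32) ≈ 2.7578

2.7578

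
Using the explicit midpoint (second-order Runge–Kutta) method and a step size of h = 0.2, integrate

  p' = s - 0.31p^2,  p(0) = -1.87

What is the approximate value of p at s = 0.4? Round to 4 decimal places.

-2.3351

Midpoint: k1 = f(s_n, p_n); k2 = f(s_n + h/2, p_n + (h/2)·k1); p_{n+1} = p_n + h·k2.
s=0.000000, p=-1.870000:
  k1 = f(0.000000, -1.870000) = -1.084039
  k2 = f(0.100000, -1.978404) = -1.113365
  p ← -1.870000 + 0.2·(-1.113365) = -2.092673
s=0.200000, p=-2.092673:
  k1 = f(0.200000, -2.092673) = -1.157577
  k2 = f(0.300000, -2.208431) = -1.211922
  p ← -2.092673 + 0.2·(-1.211922) = -2.335057
p(0.4) ≈ -2.3351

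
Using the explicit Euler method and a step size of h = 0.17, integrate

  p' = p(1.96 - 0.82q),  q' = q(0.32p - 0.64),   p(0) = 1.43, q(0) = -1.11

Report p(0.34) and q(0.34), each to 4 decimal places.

3.1557, -1.0831

Euler on (p,q): p_{n+1} = p_n + h·p', q_{n+1} = q_n + h·q'.
0.000000: (1.430000, -1.110000); f=(4.104386, 0.202464) → (2.127746, -1.075581)
0.170000: (2.127746, -1.075581); f=(6.047003, -0.043968) → (3.155736, -1.083056)
(p(0.34), q(0.34)) ≈ (3.1557, -1.0831)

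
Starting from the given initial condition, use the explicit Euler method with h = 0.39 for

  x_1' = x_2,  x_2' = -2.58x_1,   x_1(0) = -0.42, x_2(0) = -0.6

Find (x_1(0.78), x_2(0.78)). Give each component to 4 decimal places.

-0.7232, 0.4807

Euler on (x_1,x_2): x_1_{n+1} = x_1_n + h·x_1', x_2_{n+1} = x_2_n + h·x_2'.
0.000000: (-0.420000, -0.600000); f=(-0.600000, 1.083600) → (-0.654000, -0.177396)
0.390000: (-0.654000, -0.177396); f=(-0.177396, 1.687320) → (-0.723184, 0.480659)
(x_1(0.78), x_2(0.78)) ≈ (-0.7232, 0.4807)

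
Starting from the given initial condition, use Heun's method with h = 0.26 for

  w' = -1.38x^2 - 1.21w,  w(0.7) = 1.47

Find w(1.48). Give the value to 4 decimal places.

-0.3939

Heun: k1 = f(x_n, w_n); k2 = f(x_n + h, w_n + h·k1); w_{n+1} = w_n + (h/2)·(k1 + k2).
x=0.700000, w=1.470000:
  k1 = f(0.700000, 1.470000) = -2.454900
  k2 = f(0.960000, 0.831726) = -2.278196
  w ← 1.470000 + (0.26/2)·(-2.454900 + (-2.278196)) = 0.854697
x=0.960000, w=0.854697:
  k1 = f(0.960000, 0.854697) = -2.305992
  k2 = f(1.220000, 0.255140) = -2.362711
  w ← 0.854697 + (0.26/2)·(-2.305992 + (-2.362711)) = 0.247766
x=1.220000, w=0.247766:
  k1 = f(1.220000, 0.247766) = -2.353789
  k2 = f(1.480000, -0.364219) = -2.582047
  w ← 0.247766 + (0.26/2)·(-2.353789 + (-2.582047)) = -0.393893
w(1.48) ≈ -0.3939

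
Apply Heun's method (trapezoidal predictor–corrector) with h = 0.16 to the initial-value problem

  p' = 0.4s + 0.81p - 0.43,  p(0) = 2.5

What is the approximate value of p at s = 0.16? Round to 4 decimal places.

2.7769

Heun: k1 = f(s_n, p_n); k2 = f(s_n + h, p_n + h·k1); p_{n+1} = p_n + (h/2)·(k1 + k2).
s=0.000000, p=2.500000:
  k1 = f(0.000000, 2.500000) = 1.595000
  k2 = f(0.160000, 2.755200) = 1.865712
  p ← 2.500000 + (0.16/2)·(1.595000 + 1.865712) = 2.776857
p(0.16) ≈ 2.7769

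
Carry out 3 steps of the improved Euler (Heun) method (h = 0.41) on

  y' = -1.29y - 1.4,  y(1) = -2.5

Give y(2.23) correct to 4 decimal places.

Heun: k1 = f(t_n, y_n); k2 = f(t_n + h, y_n + h·k1); y_{n+1} = y_n + (h/2)·(k1 + k2).
t=1.000000, y=-2.500000:
  k1 = f(1.000000, -2.500000) = 1.825000
  k2 = f(1.410000, -1.751750) = 0.859758
  y ← -2.500000 + (0.41/2)·(1.825000 + 0.859758) = -1.949625
t=1.410000, y=-1.949625:
  k1 = f(1.410000, -1.949625) = 1.115016
  k2 = f(1.820000, -1.492468) = 0.525284
  y ← -1.949625 + (0.41/2)·(1.115016 + 0.525284) = -1.613363
t=1.820000, y=-1.613363:
  k1 = f(1.820000, -1.613363) = 0.681239
  k2 = f(2.230000, -1.334055) = 0.320931
  y ← -1.613363 + (0.41/2)·(0.681239 + 0.320931) = -1.407918
y(2.23) ≈ -1.4079

-1.4079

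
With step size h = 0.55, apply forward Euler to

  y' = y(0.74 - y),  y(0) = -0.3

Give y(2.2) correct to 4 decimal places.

-3.1827

Euler: y_{n+1} = y_n + h·f(x_n, y_n).
x=0.000000, y=-0.300000: f=-0.312000 → y ← -0.300000 + 0.55·(-0.312000) = -0.471600
x=0.550000, y=-0.471600: f=-0.571391 → y ← -0.471600 + 0.55·(-0.571391) = -0.785865
x=1.100000, y=-0.785865: f=-1.199123 → y ← -0.785865 + 0.55·(-1.199123) = -1.445383
x=1.650000, y=-1.445383: f=-3.158714 → y ← -1.445383 + 0.55·(-3.158714) = -3.182676
y(2.2) ≈ -3.1827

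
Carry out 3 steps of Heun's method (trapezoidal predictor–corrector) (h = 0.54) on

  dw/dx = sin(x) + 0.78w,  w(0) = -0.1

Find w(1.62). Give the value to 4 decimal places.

1.2378

Heun: k1 = f(x_n, w_n); k2 = f(x_n + h, w_n + h·k1); w_{n+1} = w_n + (h/2)·(k1 + k2).
x=0.000000, w=-0.100000:
  k1 = f(0.000000, -0.100000) = -0.078000
  k2 = f(0.540000, -0.142120) = 0.403282
  w ← -0.100000 + (0.54/2)·(-0.078000 + 0.403282) = -0.012174
x=0.540000, w=-0.012174:
  k1 = f(0.540000, -0.012174) = 0.504640
  k2 = f(1.080000, 0.260332) = 1.085017
  w ← -0.012174 + (0.54/2)·(0.504640 + 1.085017) = 0.417034
x=1.080000, w=0.417034:
  k1 = f(1.080000, 0.417034) = 1.207244
  k2 = f(1.620000, 1.068946) = 1.832567
  w ← 0.417034 + (0.54/2)·(1.207244 + 1.832567) = 1.237783
w(1.62) ≈ 1.2378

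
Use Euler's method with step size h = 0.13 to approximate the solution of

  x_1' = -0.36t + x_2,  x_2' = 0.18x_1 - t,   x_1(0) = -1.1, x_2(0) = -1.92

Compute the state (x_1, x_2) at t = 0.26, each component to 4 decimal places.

Euler on (x_1,x_2): x_1_{n+1} = x_1_n + h·x_1', x_2_{n+1} = x_2_n + h·x_2'.
0.000000: (-1.100000, -1.920000); f=(-1.920000, -0.198000) → (-1.349600, -1.945740)
0.130000: (-1.349600, -1.945740); f=(-1.992540, -0.372928) → (-1.608630, -1.994221)
(x_1(0.26), x_2(0.26)) ≈ (-1.6086, -1.9942)

-1.6086, -1.9942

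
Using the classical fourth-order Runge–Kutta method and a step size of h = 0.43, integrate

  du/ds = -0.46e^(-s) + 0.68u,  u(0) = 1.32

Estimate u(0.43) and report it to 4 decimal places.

RK4: k1 = f(s_n, u_n); k2 = f(s_n + h/2, u_n + (h/2)·k1); k3 = f(s_n + h/2, u_n + (h/2)·k2); k4 = f(s_n + h, u_n + h·k3); u_{n+1} = u_n + (h/6)·(k1 + 2k2 + 2k3 + k4).
s=0.000000, u=1.320000:
  k1 = f(0.000000, 1.320000) = 0.437600
  k2 = f(0.215000, 1.414084) = 0.590568
  k3 = f(0.215000, 1.446972) = 0.612932
  k4 = f(0.430000, 1.583561) = 0.777587
  u ← 1.320000 + (0.43/6)·(k1 + 2k2 + 2k3 + k4) = 1.579590
u(0.43) ≈ 1.5796

1.5796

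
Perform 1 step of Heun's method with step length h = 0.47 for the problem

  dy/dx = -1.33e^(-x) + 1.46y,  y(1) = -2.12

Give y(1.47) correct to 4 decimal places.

-4.3396

Heun: k1 = f(x_n, y_n); k2 = f(x_n + h, y_n + h·k1); y_{n+1} = y_n + (h/2)·(k1 + k2).
x=1.000000, y=-2.120000:
  k1 = f(1.000000, -2.120000) = -3.584480
  k2 = f(1.470000, -3.804705) = -5.860671
  y ← -2.120000 + (0.47/2)·(-3.584480 + (-5.860671)) = -4.339610
y(1.47) ≈ -4.3396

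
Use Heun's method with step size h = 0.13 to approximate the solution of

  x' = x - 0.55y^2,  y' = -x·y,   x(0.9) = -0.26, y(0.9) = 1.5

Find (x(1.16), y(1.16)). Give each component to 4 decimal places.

Heun on (x,y): k1 = f(s_n, state_n); k2 = f(s_n + h, state_n + h·k1); state_{n+1} = state_n + (h/2)·(k1 + k2).
0.900000: (-0.260000, 1.500000)
  k1 = (-1.497500, 0.390000)
  predictor → (-0.454675, 1.550700)
  k2 = (-1.777244, 0.705065)
  → (-0.472858, 1.571179)
1.030000: (-0.472858, 1.571179)
  k1 = (-1.830591, 0.742945)
  predictor → (-0.710835, 1.667762)
  k2 = (-2.240622, 1.185504)
  → (-0.737487, 1.696528)
(x(1.16), y(1.16)) ≈ (-0.7375, 1.6965)

-0.7375, 1.6965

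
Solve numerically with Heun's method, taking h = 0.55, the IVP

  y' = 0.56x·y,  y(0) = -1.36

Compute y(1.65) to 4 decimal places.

-2.8567

Heun: k1 = f(x_n, y_n); k2 = f(x_n + h, y_n + h·k1); y_{n+1} = y_n + (h/2)·(k1 + k2).
x=0.000000, y=-1.360000:
  k1 = f(0.000000, -1.360000) = 0.000000
  k2 = f(0.550000, -1.360000) = -0.418880
  y ← -1.360000 + (0.55/2)·(0.000000 + (-0.418880)) = -1.475192
x=0.550000, y=-1.475192:
  k1 = f(0.550000, -1.475192) = -0.454359
  k2 = f(1.100000, -1.725090) = -1.062655
  y ← -1.475192 + (0.55/2)·(-0.454359 + (-1.062655)) = -1.892371
x=1.100000, y=-1.892371:
  k1 = f(1.100000, -1.892371) = -1.165700
  k2 = f(1.650000, -2.533506) = -2.340960
  y ← -1.892371 + (0.55/2)·(-1.165700 + (-2.340960)) = -2.856702
y(1.65) ≈ -2.8567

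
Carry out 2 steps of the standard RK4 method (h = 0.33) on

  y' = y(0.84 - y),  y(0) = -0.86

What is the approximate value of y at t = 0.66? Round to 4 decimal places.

RK4: k1 = f(t_n, y_n); k2 = f(t_n + h/2, y_n + (h/2)·k1); k3 = f(t_n + h/2, y_n + (h/2)·k2); k4 = f(t_n + h, y_n + h·k3); y_{n+1} = y_n + (h/6)·(k1 + 2k2 + 2k3 + k4).
t=0.000000, y=-0.860000:
  k1 = f(0.000000, -0.860000) = -1.462000
  k2 = f(0.165000, -1.101230) = -2.137741
  k3 = f(0.165000, -1.212727) = -2.489398
  k4 = f(0.330000, -1.681501) = -4.239908
  y ← -0.860000 + (0.33/6)·(k1 + 2k2 + 2k3 + k4) = -1.682590
t=0.330000, y=-1.682590:
  k1 = f(0.330000, -1.682590) = -4.244486
  k2 = f(0.495000, -2.382930) = -7.680019
  k3 = f(0.495000, -2.949793) = -11.179107
  k4 = f(0.660000, -5.371695) = -33.367336
  y ← -1.682590 + (0.33/6)·(k1 + 2k2 + 2k3 + k4) = -5.825744
y(0.66) ≈ -5.8257

-5.8257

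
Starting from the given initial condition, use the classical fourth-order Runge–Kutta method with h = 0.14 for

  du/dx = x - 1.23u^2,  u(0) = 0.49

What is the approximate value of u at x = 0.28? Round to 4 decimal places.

0.4547

RK4: k1 = f(x_n, u_n); k2 = f(x_n + h/2, u_n + (h/2)·k1); k3 = f(x_n + h/2, u_n + (h/2)·k2); k4 = f(x_n + h, u_n + h·k3); u_{n+1} = u_n + (h/6)·(k1 + 2k2 + 2k3 + k4).
x=0.000000, u=0.490000:
  k1 = f(0.000000, 0.490000) = -0.295323
  k2 = f(0.070000, 0.469327) = -0.200930
  k3 = f(0.070000, 0.475935) = -0.208612
  k4 = f(0.140000, 0.460794) = -0.121168
  u ← 0.490000 + (0.14/6)·(k1 + 2k2 + 2k3 + k4) = 0.461170
x=0.140000, u=0.461170:
  k1 = f(0.140000, 0.461170) = -0.121594
  k2 = f(0.210000, 0.452658) = -0.042027
  k3 = f(0.210000, 0.458228) = -0.048267
  k4 = f(0.280000, 0.454413) = 0.026016
  u ← 0.461170 + (0.14/6)·(k1 + 2k2 + 2k3 + k4) = 0.454726
u(0.28) ≈ 0.4547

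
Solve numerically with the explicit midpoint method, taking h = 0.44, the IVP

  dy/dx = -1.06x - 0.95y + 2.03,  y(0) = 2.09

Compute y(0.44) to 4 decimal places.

2.0029

Midpoint: k1 = f(x_n, y_n); k2 = f(x_n + h/2, y_n + (h/2)·k1); y_{n+1} = y_n + h·k2.
x=0.000000, y=2.090000:
  k1 = f(0.000000, 2.090000) = 0.044500
  k2 = f(0.220000, 2.099790) = -0.198001
  y ← 2.090000 + 0.44·(-0.198001) = 2.002880
y(0.44) ≈ 2.0029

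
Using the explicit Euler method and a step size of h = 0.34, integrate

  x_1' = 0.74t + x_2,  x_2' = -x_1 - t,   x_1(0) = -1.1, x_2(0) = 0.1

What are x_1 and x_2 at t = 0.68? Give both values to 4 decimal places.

Euler on (x_1,x_2): x_1_{n+1} = x_1_n + h·x_1', x_2_{n+1} = x_2_n + h·x_2'.
0.000000: (-1.100000, 0.100000); f=(0.100000, 1.100000) → (-1.066000, 0.474000)
0.340000: (-1.066000, 0.474000); f=(0.725600, 0.726000) → (-0.819296, 0.720840)
(x_1(0.68), x_2(0.68)) ≈ (-0.8193, 0.7208)

-0.8193, 0.7208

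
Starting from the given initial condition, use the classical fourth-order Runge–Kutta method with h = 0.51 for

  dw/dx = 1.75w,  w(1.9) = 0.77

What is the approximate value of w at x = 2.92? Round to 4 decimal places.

RK4: k1 = f(x_n, w_n); k2 = f(x_n + h/2, w_n + (h/2)·k1); k3 = f(x_n + h/2, w_n + (h/2)·k2); k4 = f(x_n + h, w_n + h·k3); w_{n+1} = w_n + (h/6)·(k1 + 2k2 + 2k3 + k4).
x=1.900000, w=0.770000:
  k1 = f(1.900000, 0.770000) = 1.347500
  k2 = f(2.155000, 1.113613) = 1.948822
  k3 = f(2.155000, 1.266950) = 2.217162
  k4 = f(2.410000, 1.900752) = 3.326317
  w ← 0.770000 + (0.51/6)·(k1 + 2k2 + 2k3 + k4) = 1.875492
x=2.410000, w=1.875492:
  k1 = f(2.410000, 1.875492) = 3.282110
  k2 = f(2.665000, 2.712430) = 4.746752
  k3 = f(2.665000, 3.085913) = 5.400349
  k4 = f(2.920000, 4.629669) = 8.101921
  w ← 1.875492 + (0.51/6)·(k1 + 2k2 + 2k3 + k4) = 4.568141
w(2.92) ≈ 4.5681

4.5681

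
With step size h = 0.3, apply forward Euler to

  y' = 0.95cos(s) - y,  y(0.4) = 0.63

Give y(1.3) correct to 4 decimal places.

Euler: y_{n+1} = y_n + h·f(s_n, y_n).
s=0.400000, y=0.630000: f=0.245008 → y ← 0.630000 + 0.3·0.245008 = 0.703502
s=0.700000, y=0.703502: f=0.023098 → y ← 0.703502 + 0.3·0.023098 = 0.710432
s=1.000000, y=0.710432: f=-0.197145 → y ← 0.710432 + 0.3·(-0.197145) = 0.651288
y(1.3) ≈ 0.6513

0.6513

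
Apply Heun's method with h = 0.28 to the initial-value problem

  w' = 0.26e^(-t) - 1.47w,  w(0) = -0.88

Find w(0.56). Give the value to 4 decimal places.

-0.3288

Heun: k1 = f(t_n, w_n); k2 = f(t_n + h, w_n + h·k1); w_{n+1} = w_n + (h/2)·(k1 + k2).
t=0.000000, w=-0.880000:
  k1 = f(0.000000, -0.880000) = 1.553600
  k2 = f(0.280000, -0.444992) = 0.850642
  w ← -0.880000 + (0.28/2)·(1.553600 + 0.850642) = -0.543406
t=0.280000, w=-0.543406:
  k1 = f(0.280000, -0.543406) = 0.995311
  k2 = f(0.560000, -0.264719) = 0.537651
  w ← -0.543406 + (0.28/2)·(0.995311 + 0.537651) = -0.328791
w(0.56) ≈ -0.3288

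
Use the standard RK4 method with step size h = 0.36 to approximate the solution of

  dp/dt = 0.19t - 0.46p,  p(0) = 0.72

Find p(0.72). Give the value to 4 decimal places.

0.5612

RK4: k1 = f(t_n, p_n); k2 = f(t_n + h/2, p_n + (h/2)·k1); k3 = f(t_n + h/2, p_n + (h/2)·k2); k4 = f(t_n + h, p_n + h·k3); p_{n+1} = p_n + (h/6)·(k1 + 2k2 + 2k3 + k4).
t=0.000000, p=0.720000:
  k1 = f(0.000000, 0.720000) = -0.331200
  k2 = f(0.180000, 0.660384) = -0.269577
  k3 = f(0.180000, 0.671476) = -0.274679
  k4 = f(0.360000, 0.621116) = -0.217313
  p ← 0.720000 + (0.36/6)·(k1 + 2k2 + 2k3 + k4) = 0.621779
t=0.360000, p=0.621779:
  k1 = f(0.360000, 0.621779) = -0.217618
  k2 = f(0.540000, 0.582607) = -0.165399
  k3 = f(0.540000, 0.592007) = -0.169723
  k4 = f(0.720000, 0.560678) = -0.121112
  p ← 0.621779 + (0.36/6)·(k1 + 2k2 + 2k3 + k4) = 0.561240
p(0.72) ≈ 0.5612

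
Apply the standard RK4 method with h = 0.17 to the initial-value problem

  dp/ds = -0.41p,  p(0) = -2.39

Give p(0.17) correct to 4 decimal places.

RK4: k1 = f(s_n, p_n); k2 = f(s_n + h/2, p_n + (h/2)·k1); k3 = f(s_n + h/2, p_n + (h/2)·k2); k4 = f(s_n + h, p_n + h·k3); p_{n+1} = p_n + (h/6)·(k1 + 2k2 + 2k3 + k4).
s=0.000000, p=-2.390000:
  k1 = f(0.000000, -2.390000) = 0.979900
  k2 = f(0.085000, -2.306709) = 0.945750
  k3 = f(0.085000, -2.309611) = 0.946941
  k4 = f(0.170000, -2.229020) = 0.913898
  p ← -2.390000 + (0.17/6)·(k1 + 2k2 + 2k3 + k4) = -2.229090
p(0.17) ≈ -2.2291

-2.2291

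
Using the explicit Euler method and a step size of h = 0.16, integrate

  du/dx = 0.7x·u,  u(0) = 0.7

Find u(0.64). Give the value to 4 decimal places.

Euler: u_{n+1} = u_n + h·f(x_n, u_n).
x=0.000000, u=0.700000: f=0.000000 → u ← 0.700000 + 0.16·0.000000 = 0.700000
x=0.160000, u=0.700000: f=0.078400 → u ← 0.700000 + 0.16·0.078400 = 0.712544
x=0.320000, u=0.712544: f=0.159610 → u ← 0.712544 + 0.16·0.159610 = 0.738082
x=0.480000, u=0.738082: f=0.247995 → u ← 0.738082 + 0.16·0.247995 = 0.777761
u(0.64) ≈ 0.7778

0.7778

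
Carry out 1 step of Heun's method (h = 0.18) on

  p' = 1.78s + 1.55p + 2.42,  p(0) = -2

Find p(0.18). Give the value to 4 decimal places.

Heun: k1 = f(s_n, p_n); k2 = f(s_n + h, p_n + h·k1); p_{n+1} = p_n + (h/2)·(k1 + k2).
s=0.000000, p=-2.000000:
  k1 = f(0.000000, -2.000000) = -0.680000
  k2 = f(0.180000, -2.122400) = -0.549320
  p ← -2.000000 + (0.18/2)·(-0.680000 + (-0.549320)) = -2.110639
p(0.18) ≈ -2.1106

-2.1106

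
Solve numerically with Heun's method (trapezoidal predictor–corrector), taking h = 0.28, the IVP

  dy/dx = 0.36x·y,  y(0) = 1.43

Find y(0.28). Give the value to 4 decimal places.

Heun: k1 = f(x_n, y_n); k2 = f(x_n + h, y_n + h·k1); y_{n+1} = y_n + (h/2)·(k1 + k2).
x=0.000000, y=1.430000:
  k1 = f(0.000000, 1.430000) = 0.000000
  k2 = f(0.280000, 1.430000) = 0.144144
  y ← 1.430000 + (0.28/2)·(0.000000 + 0.144144) = 1.450180
y(0.28) ≈ 1.4502

1.4502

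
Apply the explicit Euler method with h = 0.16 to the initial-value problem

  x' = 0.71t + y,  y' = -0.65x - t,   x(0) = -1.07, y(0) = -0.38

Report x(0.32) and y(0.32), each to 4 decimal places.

-1.1556, -0.1767

Euler on (x,y): x_{n+1} = x_n + h·x', y_{n+1} = y_n + h·y'.
0.000000: (-1.070000, -0.380000); f=(-0.380000, 0.695500) → (-1.130800, -0.268720)
0.160000: (-1.130800, -0.268720); f=(-0.155120, 0.575020) → (-1.155619, -0.176717)
(x(0.32), y(0.32)) ≈ (-1.1556, -0.1767)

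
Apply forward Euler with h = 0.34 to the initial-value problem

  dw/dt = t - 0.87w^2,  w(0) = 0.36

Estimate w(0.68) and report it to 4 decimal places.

0.4067

Euler: w_{n+1} = w_n + h·f(t_n, w_n).
t=0.000000, w=0.360000: f=-0.112752 → w ← 0.360000 + 0.34·(-0.112752) = 0.321664
t=0.340000, w=0.321664: f=0.249983 → w ← 0.321664 + 0.34·0.249983 = 0.406659
w(0.68) ≈ 0.4067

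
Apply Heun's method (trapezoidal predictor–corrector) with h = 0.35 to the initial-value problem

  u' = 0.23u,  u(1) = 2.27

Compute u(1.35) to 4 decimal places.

2.4601

Heun: k1 = f(t_n, u_n); k2 = f(t_n + h, u_n + h·k1); u_{n+1} = u_n + (h/2)·(k1 + k2).
t=1.000000, u=2.270000:
  k1 = f(1.000000, 2.270000) = 0.522100
  k2 = f(1.350000, 2.452735) = 0.564129
  u ← 2.270000 + (0.35/2)·(0.522100 + 0.564129) = 2.460090
u(1.35) ≈ 2.4601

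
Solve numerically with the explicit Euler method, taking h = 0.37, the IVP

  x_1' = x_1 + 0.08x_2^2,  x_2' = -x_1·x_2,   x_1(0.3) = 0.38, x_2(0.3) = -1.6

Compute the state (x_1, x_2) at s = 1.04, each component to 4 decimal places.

0.8730, -1.0716

Euler on (x_1,x_2): x_1_{n+1} = x_1_n + h·x_1', x_2_{n+1} = x_2_n + h·x_2'.
0.300000: (0.380000, -1.600000); f=(0.584800, 0.608000) → (0.596376, -1.375040)
0.670000: (0.596376, -1.375040); f=(0.747635, 0.820041) → (0.873001, -1.071625)
(x_1(1.04), x_2(1.04)) ≈ (0.8730, -1.0716)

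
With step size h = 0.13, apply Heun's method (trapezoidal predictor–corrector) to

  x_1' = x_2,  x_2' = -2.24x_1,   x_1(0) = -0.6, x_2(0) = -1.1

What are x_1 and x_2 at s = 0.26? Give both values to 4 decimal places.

Heun on (x_1,x_2): k1 = f(s_n, state_n); k2 = f(s_n + h, state_n + h·k1); state_{n+1} = state_n + (h/2)·(k1 + k2).
0.000000: (-0.600000, -1.100000)
  k1 = (-1.100000, 1.344000)
  predictor → (-0.743000, -0.925280)
  k2 = (-0.925280, 1.664320)
  → (-0.731643, -0.904459)
0.130000: (-0.731643, -0.904459)
  k1 = (-0.904459, 1.638881)
  predictor → (-0.849223, -0.691405)
  k2 = (-0.691405, 1.902259)
  → (-0.835374, -0.674285)
(x_1(0.26), x_2(0.26)) ≈ (-0.8354, -0.6743)

-0.8354, -0.6743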